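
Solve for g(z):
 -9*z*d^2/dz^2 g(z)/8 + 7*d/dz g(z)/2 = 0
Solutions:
 g(z) = C1 + C2*z^(37/9)


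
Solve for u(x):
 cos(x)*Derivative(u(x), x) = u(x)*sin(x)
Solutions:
 u(x) = C1/cos(x)


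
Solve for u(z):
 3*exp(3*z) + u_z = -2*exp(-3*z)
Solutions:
 u(z) = C1 - exp(3*z) + 2*exp(-3*z)/3


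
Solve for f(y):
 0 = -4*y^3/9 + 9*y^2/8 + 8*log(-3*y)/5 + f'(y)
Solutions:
 f(y) = C1 + y^4/9 - 3*y^3/8 - 8*y*log(-y)/5 + 8*y*(1 - log(3))/5


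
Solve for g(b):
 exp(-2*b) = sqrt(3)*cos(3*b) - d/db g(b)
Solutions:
 g(b) = C1 + sqrt(3)*sin(3*b)/3 + exp(-2*b)/2


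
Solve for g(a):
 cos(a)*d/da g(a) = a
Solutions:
 g(a) = C1 + Integral(a/cos(a), a)


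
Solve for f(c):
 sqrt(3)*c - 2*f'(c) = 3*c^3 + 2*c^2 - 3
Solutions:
 f(c) = C1 - 3*c^4/8 - c^3/3 + sqrt(3)*c^2/4 + 3*c/2


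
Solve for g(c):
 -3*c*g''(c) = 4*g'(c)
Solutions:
 g(c) = C1 + C2/c^(1/3)


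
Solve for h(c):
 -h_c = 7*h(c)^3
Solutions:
 h(c) = -sqrt(2)*sqrt(-1/(C1 - 7*c))/2
 h(c) = sqrt(2)*sqrt(-1/(C1 - 7*c))/2


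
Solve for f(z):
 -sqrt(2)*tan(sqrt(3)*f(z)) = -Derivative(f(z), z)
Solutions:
 f(z) = sqrt(3)*(pi - asin(C1*exp(sqrt(6)*z)))/3
 f(z) = sqrt(3)*asin(C1*exp(sqrt(6)*z))/3


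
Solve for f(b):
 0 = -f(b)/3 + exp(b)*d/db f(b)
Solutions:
 f(b) = C1*exp(-exp(-b)/3)


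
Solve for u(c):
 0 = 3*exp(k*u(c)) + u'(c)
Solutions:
 u(c) = Piecewise((log(1/(C1*k + 3*c*k))/k, Ne(k, 0)), (nan, True))
 u(c) = Piecewise((C1 - 3*c, Eq(k, 0)), (nan, True))


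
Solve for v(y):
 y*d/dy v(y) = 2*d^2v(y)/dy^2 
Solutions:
 v(y) = C1 + C2*erfi(y/2)


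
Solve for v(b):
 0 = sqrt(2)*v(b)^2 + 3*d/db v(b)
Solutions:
 v(b) = 3/(C1 + sqrt(2)*b)


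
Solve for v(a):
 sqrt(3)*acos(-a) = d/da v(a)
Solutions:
 v(a) = C1 + sqrt(3)*(a*acos(-a) + sqrt(1 - a^2))


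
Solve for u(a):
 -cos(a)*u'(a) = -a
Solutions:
 u(a) = C1 + Integral(a/cos(a), a)


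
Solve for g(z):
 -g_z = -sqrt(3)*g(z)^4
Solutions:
 g(z) = (-1/(C1 + 3*sqrt(3)*z))^(1/3)
 g(z) = (-1/(C1 + sqrt(3)*z))^(1/3)*(-3^(2/3) - 3*3^(1/6)*I)/6
 g(z) = (-1/(C1 + sqrt(3)*z))^(1/3)*(-3^(2/3) + 3*3^(1/6)*I)/6


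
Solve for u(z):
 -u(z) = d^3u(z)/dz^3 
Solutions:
 u(z) = C3*exp(-z) + (C1*sin(sqrt(3)*z/2) + C2*cos(sqrt(3)*z/2))*exp(z/2)


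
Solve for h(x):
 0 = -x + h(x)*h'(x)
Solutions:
 h(x) = -sqrt(C1 + x^2)
 h(x) = sqrt(C1 + x^2)


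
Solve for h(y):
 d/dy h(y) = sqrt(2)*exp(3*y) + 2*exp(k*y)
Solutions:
 h(y) = C1 + sqrt(2)*exp(3*y)/3 + 2*exp(k*y)/k


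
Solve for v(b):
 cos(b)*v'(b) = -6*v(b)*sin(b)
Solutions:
 v(b) = C1*cos(b)^6


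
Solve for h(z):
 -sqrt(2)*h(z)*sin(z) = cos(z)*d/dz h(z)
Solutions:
 h(z) = C1*cos(z)^(sqrt(2))


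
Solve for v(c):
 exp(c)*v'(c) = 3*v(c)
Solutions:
 v(c) = C1*exp(-3*exp(-c))


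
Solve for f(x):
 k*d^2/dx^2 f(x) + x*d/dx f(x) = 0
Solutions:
 f(x) = C1 + C2*sqrt(k)*erf(sqrt(2)*x*sqrt(1/k)/2)


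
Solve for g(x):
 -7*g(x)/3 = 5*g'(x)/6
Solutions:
 g(x) = C1*exp(-14*x/5)


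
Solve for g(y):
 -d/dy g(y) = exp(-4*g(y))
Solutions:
 g(y) = log(-I*(C1 - 4*y)^(1/4))
 g(y) = log(I*(C1 - 4*y)^(1/4))
 g(y) = log(-(C1 - 4*y)^(1/4))
 g(y) = log(C1 - 4*y)/4


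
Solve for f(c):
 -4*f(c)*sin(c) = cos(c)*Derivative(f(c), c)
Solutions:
 f(c) = C1*cos(c)^4


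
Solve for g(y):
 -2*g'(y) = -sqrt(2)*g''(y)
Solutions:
 g(y) = C1 + C2*exp(sqrt(2)*y)


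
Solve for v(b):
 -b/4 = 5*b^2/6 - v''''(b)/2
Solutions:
 v(b) = C1 + C2*b + C3*b^2 + C4*b^3 + b^6/216 + b^5/240


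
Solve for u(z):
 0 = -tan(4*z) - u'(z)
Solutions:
 u(z) = C1 + log(cos(4*z))/4


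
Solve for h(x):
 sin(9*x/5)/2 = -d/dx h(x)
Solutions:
 h(x) = C1 + 5*cos(9*x/5)/18


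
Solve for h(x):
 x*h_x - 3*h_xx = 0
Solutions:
 h(x) = C1 + C2*erfi(sqrt(6)*x/6)


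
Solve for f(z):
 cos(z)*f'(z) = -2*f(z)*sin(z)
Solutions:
 f(z) = C1*cos(z)^2


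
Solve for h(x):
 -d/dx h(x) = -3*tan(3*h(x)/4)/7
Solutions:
 h(x) = -4*asin(C1*exp(9*x/28))/3 + 4*pi/3
 h(x) = 4*asin(C1*exp(9*x/28))/3


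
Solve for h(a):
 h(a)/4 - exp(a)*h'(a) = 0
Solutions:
 h(a) = C1*exp(-exp(-a)/4)


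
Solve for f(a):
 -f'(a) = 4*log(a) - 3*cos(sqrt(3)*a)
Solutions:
 f(a) = C1 - 4*a*log(a) + 4*a + sqrt(3)*sin(sqrt(3)*a)


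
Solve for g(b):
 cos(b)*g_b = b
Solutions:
 g(b) = C1 + Integral(b/cos(b), b)


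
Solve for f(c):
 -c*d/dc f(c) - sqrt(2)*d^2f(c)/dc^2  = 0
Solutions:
 f(c) = C1 + C2*erf(2^(1/4)*c/2)


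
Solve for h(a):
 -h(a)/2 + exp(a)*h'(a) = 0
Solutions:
 h(a) = C1*exp(-exp(-a)/2)


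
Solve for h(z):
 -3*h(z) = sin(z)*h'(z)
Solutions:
 h(z) = C1*(cos(z) + 1)^(3/2)/(cos(z) - 1)^(3/2)


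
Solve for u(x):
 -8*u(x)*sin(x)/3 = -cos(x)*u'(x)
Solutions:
 u(x) = C1/cos(x)^(8/3)


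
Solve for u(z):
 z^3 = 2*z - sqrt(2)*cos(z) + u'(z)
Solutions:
 u(z) = C1 + z^4/4 - z^2 + sqrt(2)*sin(z)


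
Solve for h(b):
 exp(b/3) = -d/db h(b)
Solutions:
 h(b) = C1 - 3*exp(b/3)


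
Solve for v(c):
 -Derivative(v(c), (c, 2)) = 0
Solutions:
 v(c) = C1 + C2*c


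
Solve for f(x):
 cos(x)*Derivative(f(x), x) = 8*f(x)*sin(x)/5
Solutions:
 f(x) = C1/cos(x)^(8/5)


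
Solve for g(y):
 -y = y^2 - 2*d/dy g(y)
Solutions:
 g(y) = C1 + y^3/6 + y^2/4


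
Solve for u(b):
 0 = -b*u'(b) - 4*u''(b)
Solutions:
 u(b) = C1 + C2*erf(sqrt(2)*b/4)


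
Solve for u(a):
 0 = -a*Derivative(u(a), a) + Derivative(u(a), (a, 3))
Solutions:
 u(a) = C1 + Integral(C2*airyai(a) + C3*airybi(a), a)


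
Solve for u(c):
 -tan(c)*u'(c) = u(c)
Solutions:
 u(c) = C1/sin(c)


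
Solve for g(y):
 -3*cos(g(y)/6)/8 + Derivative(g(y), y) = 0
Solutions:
 -3*y/8 - 3*log(sin(g(y)/6) - 1) + 3*log(sin(g(y)/6) + 1) = C1


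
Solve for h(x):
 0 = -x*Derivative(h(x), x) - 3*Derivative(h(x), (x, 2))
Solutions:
 h(x) = C1 + C2*erf(sqrt(6)*x/6)


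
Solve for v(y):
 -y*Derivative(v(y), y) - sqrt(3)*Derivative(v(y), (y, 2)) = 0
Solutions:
 v(y) = C1 + C2*erf(sqrt(2)*3^(3/4)*y/6)


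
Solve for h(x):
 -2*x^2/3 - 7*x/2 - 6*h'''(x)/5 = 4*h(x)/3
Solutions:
 h(x) = C3*exp(-30^(1/3)*x/3) - x^2/2 - 21*x/8 + (C1*sin(10^(1/3)*3^(5/6)*x/6) + C2*cos(10^(1/3)*3^(5/6)*x/6))*exp(30^(1/3)*x/6)


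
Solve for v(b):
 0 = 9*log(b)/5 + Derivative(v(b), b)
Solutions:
 v(b) = C1 - 9*b*log(b)/5 + 9*b/5


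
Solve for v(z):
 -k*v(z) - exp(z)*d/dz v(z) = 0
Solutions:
 v(z) = C1*exp(k*exp(-z))


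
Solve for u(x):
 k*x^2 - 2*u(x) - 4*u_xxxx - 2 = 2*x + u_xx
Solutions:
 u(x) = k*x^2/2 - k/2 - x + (C1*sin(2^(3/4)*x*cos(atan(sqrt(31))/2)/2) + C2*cos(2^(3/4)*x*cos(atan(sqrt(31))/2)/2))*exp(-2^(3/4)*x*sin(atan(sqrt(31))/2)/2) + (C3*sin(2^(3/4)*x*cos(atan(sqrt(31))/2)/2) + C4*cos(2^(3/4)*x*cos(atan(sqrt(31))/2)/2))*exp(2^(3/4)*x*sin(atan(sqrt(31))/2)/2) - 1


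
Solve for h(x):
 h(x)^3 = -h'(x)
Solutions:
 h(x) = -sqrt(2)*sqrt(-1/(C1 - x))/2
 h(x) = sqrt(2)*sqrt(-1/(C1 - x))/2


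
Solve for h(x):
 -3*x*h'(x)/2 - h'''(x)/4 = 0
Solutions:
 h(x) = C1 + Integral(C2*airyai(-6^(1/3)*x) + C3*airybi(-6^(1/3)*x), x)


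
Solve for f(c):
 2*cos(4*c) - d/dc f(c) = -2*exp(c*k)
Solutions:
 f(c) = C1 + sin(4*c)/2 + 2*exp(c*k)/k


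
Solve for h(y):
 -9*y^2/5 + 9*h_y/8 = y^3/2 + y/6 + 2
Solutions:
 h(y) = C1 + y^4/9 + 8*y^3/15 + 2*y^2/27 + 16*y/9


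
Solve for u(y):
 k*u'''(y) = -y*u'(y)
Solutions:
 u(y) = C1 + Integral(C2*airyai(y*(-1/k)^(1/3)) + C3*airybi(y*(-1/k)^(1/3)), y)


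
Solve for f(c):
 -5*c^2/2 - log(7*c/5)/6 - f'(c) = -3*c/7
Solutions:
 f(c) = C1 - 5*c^3/6 + 3*c^2/14 - c*log(c)/6 - c*log(7)/6 + c/6 + c*log(5)/6


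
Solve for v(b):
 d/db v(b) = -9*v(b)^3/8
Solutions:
 v(b) = -2*sqrt(-1/(C1 - 9*b))
 v(b) = 2*sqrt(-1/(C1 - 9*b))


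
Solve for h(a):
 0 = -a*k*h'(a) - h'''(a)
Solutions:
 h(a) = C1 + Integral(C2*airyai(a*(-k)^(1/3)) + C3*airybi(a*(-k)^(1/3)), a)


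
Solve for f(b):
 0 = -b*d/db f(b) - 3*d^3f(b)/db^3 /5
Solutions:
 f(b) = C1 + Integral(C2*airyai(-3^(2/3)*5^(1/3)*b/3) + C3*airybi(-3^(2/3)*5^(1/3)*b/3), b)


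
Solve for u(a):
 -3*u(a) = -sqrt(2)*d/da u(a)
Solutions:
 u(a) = C1*exp(3*sqrt(2)*a/2)


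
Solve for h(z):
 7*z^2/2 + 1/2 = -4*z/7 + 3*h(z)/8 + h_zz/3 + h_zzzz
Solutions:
 h(z) = 28*z^2/3 + 32*z/21 + (C1*sin(6^(1/4)*z*cos(atan(5*sqrt(2)/2)/2)/2) + C2*cos(6^(1/4)*z*cos(atan(5*sqrt(2)/2)/2)/2))*exp(-6^(1/4)*z*sin(atan(5*sqrt(2)/2)/2)/2) + (C3*sin(6^(1/4)*z*cos(atan(5*sqrt(2)/2)/2)/2) + C4*cos(6^(1/4)*z*cos(atan(5*sqrt(2)/2)/2)/2))*exp(6^(1/4)*z*sin(atan(5*sqrt(2)/2)/2)/2) - 412/27


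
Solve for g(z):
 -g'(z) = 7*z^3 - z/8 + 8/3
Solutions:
 g(z) = C1 - 7*z^4/4 + z^2/16 - 8*z/3


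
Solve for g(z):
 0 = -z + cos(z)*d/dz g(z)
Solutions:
 g(z) = C1 + Integral(z/cos(z), z)


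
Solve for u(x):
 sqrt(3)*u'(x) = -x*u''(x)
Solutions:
 u(x) = C1 + C2*x^(1 - sqrt(3))


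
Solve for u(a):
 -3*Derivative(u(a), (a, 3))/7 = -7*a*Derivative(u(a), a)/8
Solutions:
 u(a) = C1 + Integral(C2*airyai(21^(2/3)*a/6) + C3*airybi(21^(2/3)*a/6), a)


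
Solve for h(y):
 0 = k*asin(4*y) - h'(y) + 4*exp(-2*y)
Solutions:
 h(y) = C1 + k*y*asin(4*y) + k*sqrt(1 - 16*y^2)/4 - 2*exp(-2*y)


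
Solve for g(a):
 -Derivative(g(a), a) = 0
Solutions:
 g(a) = C1


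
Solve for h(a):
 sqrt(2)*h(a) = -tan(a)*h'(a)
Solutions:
 h(a) = C1/sin(a)^(sqrt(2))


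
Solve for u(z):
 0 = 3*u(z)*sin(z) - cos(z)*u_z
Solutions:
 u(z) = C1/cos(z)^3


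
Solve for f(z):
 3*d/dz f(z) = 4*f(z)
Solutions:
 f(z) = C1*exp(4*z/3)


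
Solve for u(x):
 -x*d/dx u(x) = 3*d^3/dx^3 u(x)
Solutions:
 u(x) = C1 + Integral(C2*airyai(-3^(2/3)*x/3) + C3*airybi(-3^(2/3)*x/3), x)


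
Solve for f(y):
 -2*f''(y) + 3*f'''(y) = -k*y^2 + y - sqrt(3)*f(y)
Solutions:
 f(y) = C1*exp(y*(8*2^(1/3)/(-16 + sqrt(-256 + (-16 + 243*sqrt(3))^2) + 243*sqrt(3))^(1/3) + 8 + 2^(2/3)*(-16 + sqrt(-256 + (-16 + 243*sqrt(3))^2) + 243*sqrt(3))^(1/3))/36)*sin(2^(1/3)*sqrt(3)*y*(-2^(1/3)*(-16 + 27*sqrt(-256/729 + (-16/27 + 9*sqrt(3))^2) + 243*sqrt(3))^(1/3) + 8/(-16 + 27*sqrt(-256/729 + (-16/27 + 9*sqrt(3))^2) + 243*sqrt(3))^(1/3))/36) + C2*exp(y*(8*2^(1/3)/(-16 + sqrt(-256 + (-16 + 243*sqrt(3))^2) + 243*sqrt(3))^(1/3) + 8 + 2^(2/3)*(-16 + sqrt(-256 + (-16 + 243*sqrt(3))^2) + 243*sqrt(3))^(1/3))/36)*cos(2^(1/3)*sqrt(3)*y*(-2^(1/3)*(-16 + 27*sqrt(-256/729 + (-16/27 + 9*sqrt(3))^2) + 243*sqrt(3))^(1/3) + 8/(-16 + 27*sqrt(-256/729 + (-16/27 + 9*sqrt(3))^2) + 243*sqrt(3))^(1/3))/36) + C3*exp(y*(-2^(2/3)*(-16 + sqrt(-256 + (-16 + 243*sqrt(3))^2) + 243*sqrt(3))^(1/3) - 8*2^(1/3)/(-16 + sqrt(-256 + (-16 + 243*sqrt(3))^2) + 243*sqrt(3))^(1/3) + 4)/18) - sqrt(3)*k*y^2/3 - 4*k/3 + sqrt(3)*y/3


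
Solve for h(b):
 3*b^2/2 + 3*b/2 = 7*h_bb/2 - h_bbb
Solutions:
 h(b) = C1 + C2*b + C3*exp(7*b/2) + b^4/28 + 11*b^3/98 + 33*b^2/343


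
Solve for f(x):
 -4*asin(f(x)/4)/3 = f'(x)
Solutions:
 Integral(1/asin(_y/4), (_y, f(x))) = C1 - 4*x/3


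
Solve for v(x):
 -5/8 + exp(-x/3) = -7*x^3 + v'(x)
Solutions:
 v(x) = C1 + 7*x^4/4 - 5*x/8 - 3*exp(-x/3)


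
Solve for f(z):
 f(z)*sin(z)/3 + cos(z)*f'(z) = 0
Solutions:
 f(z) = C1*cos(z)^(1/3)


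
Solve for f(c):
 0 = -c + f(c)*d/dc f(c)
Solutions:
 f(c) = -sqrt(C1 + c^2)
 f(c) = sqrt(C1 + c^2)


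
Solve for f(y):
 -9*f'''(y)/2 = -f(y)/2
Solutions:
 f(y) = C3*exp(3^(1/3)*y/3) + (C1*sin(3^(5/6)*y/6) + C2*cos(3^(5/6)*y/6))*exp(-3^(1/3)*y/6)


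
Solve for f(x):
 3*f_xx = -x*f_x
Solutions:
 f(x) = C1 + C2*erf(sqrt(6)*x/6)


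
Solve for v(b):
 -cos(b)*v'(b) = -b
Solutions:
 v(b) = C1 + Integral(b/cos(b), b)


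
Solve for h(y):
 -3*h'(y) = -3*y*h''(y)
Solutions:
 h(y) = C1 + C2*y^2


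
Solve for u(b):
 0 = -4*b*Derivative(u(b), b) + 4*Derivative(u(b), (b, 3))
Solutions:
 u(b) = C1 + Integral(C2*airyai(b) + C3*airybi(b), b)


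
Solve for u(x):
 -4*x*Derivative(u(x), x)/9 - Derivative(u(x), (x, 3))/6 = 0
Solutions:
 u(x) = C1 + Integral(C2*airyai(-2*3^(2/3)*x/3) + C3*airybi(-2*3^(2/3)*x/3), x)


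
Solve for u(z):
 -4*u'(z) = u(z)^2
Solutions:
 u(z) = 4/(C1 + z)


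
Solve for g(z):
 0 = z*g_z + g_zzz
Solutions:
 g(z) = C1 + Integral(C2*airyai(-z) + C3*airybi(-z), z)


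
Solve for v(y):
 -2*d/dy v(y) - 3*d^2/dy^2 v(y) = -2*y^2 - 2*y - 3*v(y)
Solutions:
 v(y) = C1*exp(y*(-1 + sqrt(10))/3) + C2*exp(-y*(1 + sqrt(10))/3) - 2*y^2/3 - 14*y/9 - 64/27


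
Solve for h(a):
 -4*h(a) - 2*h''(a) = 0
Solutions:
 h(a) = C1*sin(sqrt(2)*a) + C2*cos(sqrt(2)*a)


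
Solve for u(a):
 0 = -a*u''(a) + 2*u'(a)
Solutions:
 u(a) = C1 + C2*a^3


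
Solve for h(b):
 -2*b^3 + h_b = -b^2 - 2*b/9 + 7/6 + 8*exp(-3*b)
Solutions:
 h(b) = C1 + b^4/2 - b^3/3 - b^2/9 + 7*b/6 - 8*exp(-3*b)/3


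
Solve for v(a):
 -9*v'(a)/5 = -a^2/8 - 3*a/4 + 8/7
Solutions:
 v(a) = C1 + 5*a^3/216 + 5*a^2/24 - 40*a/63


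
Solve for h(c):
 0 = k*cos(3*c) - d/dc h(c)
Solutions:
 h(c) = C1 + k*sin(3*c)/3


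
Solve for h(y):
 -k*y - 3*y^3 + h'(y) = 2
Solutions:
 h(y) = C1 + k*y^2/2 + 3*y^4/4 + 2*y


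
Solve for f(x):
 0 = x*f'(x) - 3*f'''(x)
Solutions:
 f(x) = C1 + Integral(C2*airyai(3^(2/3)*x/3) + C3*airybi(3^(2/3)*x/3), x)


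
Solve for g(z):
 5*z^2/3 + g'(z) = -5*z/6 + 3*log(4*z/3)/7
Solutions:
 g(z) = C1 - 5*z^3/9 - 5*z^2/12 + 3*z*log(z)/7 - 3*z*log(3)/7 - 3*z/7 + 6*z*log(2)/7


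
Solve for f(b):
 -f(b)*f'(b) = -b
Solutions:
 f(b) = -sqrt(C1 + b^2)
 f(b) = sqrt(C1 + b^2)


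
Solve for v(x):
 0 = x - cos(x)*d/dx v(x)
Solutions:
 v(x) = C1 + Integral(x/cos(x), x)


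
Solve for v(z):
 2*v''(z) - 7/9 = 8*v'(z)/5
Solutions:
 v(z) = C1 + C2*exp(4*z/5) - 35*z/72


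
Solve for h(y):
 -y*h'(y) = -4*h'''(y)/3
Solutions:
 h(y) = C1 + Integral(C2*airyai(6^(1/3)*y/2) + C3*airybi(6^(1/3)*y/2), y)


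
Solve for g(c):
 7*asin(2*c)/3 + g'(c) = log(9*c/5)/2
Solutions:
 g(c) = C1 + c*log(c)/2 - 7*c*asin(2*c)/3 - c*log(5)/2 - c/2 + c*log(3) - 7*sqrt(1 - 4*c^2)/6


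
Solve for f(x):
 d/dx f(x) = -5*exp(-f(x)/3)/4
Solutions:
 f(x) = 3*log(C1 - 5*x/12)


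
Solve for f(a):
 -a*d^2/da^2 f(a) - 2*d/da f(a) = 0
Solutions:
 f(a) = C1 + C2/a


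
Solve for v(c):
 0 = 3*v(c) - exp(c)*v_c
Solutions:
 v(c) = C1*exp(-3*exp(-c))


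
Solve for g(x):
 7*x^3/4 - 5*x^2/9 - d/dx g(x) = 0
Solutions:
 g(x) = C1 + 7*x^4/16 - 5*x^3/27


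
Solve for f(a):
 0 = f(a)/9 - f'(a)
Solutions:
 f(a) = C1*exp(a/9)


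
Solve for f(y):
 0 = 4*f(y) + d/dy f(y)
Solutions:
 f(y) = C1*exp(-4*y)


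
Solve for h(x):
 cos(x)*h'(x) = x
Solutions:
 h(x) = C1 + Integral(x/cos(x), x)


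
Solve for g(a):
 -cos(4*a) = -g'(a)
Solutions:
 g(a) = C1 + sin(4*a)/4


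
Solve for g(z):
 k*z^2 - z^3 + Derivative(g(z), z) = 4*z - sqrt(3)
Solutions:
 g(z) = C1 - k*z^3/3 + z^4/4 + 2*z^2 - sqrt(3)*z


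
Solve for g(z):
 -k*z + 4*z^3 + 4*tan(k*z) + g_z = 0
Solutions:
 g(z) = C1 + k*z^2/2 - z^4 - 4*Piecewise((-log(cos(k*z))/k, Ne(k, 0)), (0, True))


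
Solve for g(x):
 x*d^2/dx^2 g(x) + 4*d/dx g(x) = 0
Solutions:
 g(x) = C1 + C2/x^3


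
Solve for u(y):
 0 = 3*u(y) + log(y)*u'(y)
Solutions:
 u(y) = C1*exp(-3*li(y))


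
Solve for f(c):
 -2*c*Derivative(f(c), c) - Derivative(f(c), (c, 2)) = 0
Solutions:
 f(c) = C1 + C2*erf(c)


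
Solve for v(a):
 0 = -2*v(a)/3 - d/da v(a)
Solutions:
 v(a) = C1*exp(-2*a/3)


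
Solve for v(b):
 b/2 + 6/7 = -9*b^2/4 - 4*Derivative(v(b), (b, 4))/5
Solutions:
 v(b) = C1 + C2*b + C3*b^2 + C4*b^3 - b^6/128 - b^5/192 - 5*b^4/112


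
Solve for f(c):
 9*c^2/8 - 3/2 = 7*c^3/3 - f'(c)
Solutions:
 f(c) = C1 + 7*c^4/12 - 3*c^3/8 + 3*c/2


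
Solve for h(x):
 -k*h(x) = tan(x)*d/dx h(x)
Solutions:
 h(x) = C1*exp(-k*log(sin(x)))


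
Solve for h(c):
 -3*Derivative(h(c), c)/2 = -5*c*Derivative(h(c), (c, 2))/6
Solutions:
 h(c) = C1 + C2*c^(14/5)


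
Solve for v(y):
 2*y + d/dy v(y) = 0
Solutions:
 v(y) = C1 - y^2


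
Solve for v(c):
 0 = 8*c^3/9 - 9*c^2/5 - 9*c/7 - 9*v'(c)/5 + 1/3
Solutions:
 v(c) = C1 + 10*c^4/81 - c^3/3 - 5*c^2/14 + 5*c/27


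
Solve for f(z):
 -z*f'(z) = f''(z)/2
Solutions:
 f(z) = C1 + C2*erf(z)


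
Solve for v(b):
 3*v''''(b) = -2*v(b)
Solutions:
 v(b) = (C1*sin(6^(3/4)*b/6) + C2*cos(6^(3/4)*b/6))*exp(-6^(3/4)*b/6) + (C3*sin(6^(3/4)*b/6) + C4*cos(6^(3/4)*b/6))*exp(6^(3/4)*b/6)


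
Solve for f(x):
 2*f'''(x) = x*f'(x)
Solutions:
 f(x) = C1 + Integral(C2*airyai(2^(2/3)*x/2) + C3*airybi(2^(2/3)*x/2), x)


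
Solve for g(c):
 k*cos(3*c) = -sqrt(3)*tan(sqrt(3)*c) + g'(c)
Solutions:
 g(c) = C1 + k*sin(3*c)/3 - log(cos(sqrt(3)*c))


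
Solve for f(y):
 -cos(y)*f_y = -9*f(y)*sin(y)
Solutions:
 f(y) = C1/cos(y)^9


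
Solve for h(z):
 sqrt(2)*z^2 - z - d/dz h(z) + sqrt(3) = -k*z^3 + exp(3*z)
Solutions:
 h(z) = C1 + k*z^4/4 + sqrt(2)*z^3/3 - z^2/2 + sqrt(3)*z - exp(3*z)/3


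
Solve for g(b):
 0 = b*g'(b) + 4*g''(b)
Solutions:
 g(b) = C1 + C2*erf(sqrt(2)*b/4)


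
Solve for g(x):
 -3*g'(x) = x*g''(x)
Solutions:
 g(x) = C1 + C2/x^2


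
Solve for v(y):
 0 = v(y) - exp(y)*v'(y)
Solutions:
 v(y) = C1*exp(-exp(-y))


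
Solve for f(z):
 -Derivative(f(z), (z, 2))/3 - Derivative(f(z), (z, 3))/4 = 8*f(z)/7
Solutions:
 f(z) = C1*exp(z*(-28 + 14*2^(2/3)*7^(1/3)/(27*sqrt(785) + 757)^(1/3) + 2^(1/3)*7^(2/3)*(27*sqrt(785) + 757)^(1/3))/63)*sin(14^(1/3)*sqrt(3)*z*(-7^(1/3)*(27*sqrt(785) + 757)^(1/3) + 14*2^(1/3)/(27*sqrt(785) + 757)^(1/3))/63) + C2*exp(z*(-28 + 14*2^(2/3)*7^(1/3)/(27*sqrt(785) + 757)^(1/3) + 2^(1/3)*7^(2/3)*(27*sqrt(785) + 757)^(1/3))/63)*cos(14^(1/3)*sqrt(3)*z*(-7^(1/3)*(27*sqrt(785) + 757)^(1/3) + 14*2^(1/3)/(27*sqrt(785) + 757)^(1/3))/63) + C3*exp(-2*z*(14*2^(2/3)*7^(1/3)/(27*sqrt(785) + 757)^(1/3) + 14 + 2^(1/3)*7^(2/3)*(27*sqrt(785) + 757)^(1/3))/63)


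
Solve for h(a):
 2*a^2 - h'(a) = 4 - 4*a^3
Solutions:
 h(a) = C1 + a^4 + 2*a^3/3 - 4*a


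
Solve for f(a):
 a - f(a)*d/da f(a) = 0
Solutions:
 f(a) = -sqrt(C1 + a^2)
 f(a) = sqrt(C1 + a^2)


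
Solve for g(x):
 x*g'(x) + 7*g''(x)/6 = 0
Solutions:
 g(x) = C1 + C2*erf(sqrt(21)*x/7)


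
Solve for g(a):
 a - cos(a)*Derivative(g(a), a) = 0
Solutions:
 g(a) = C1 + Integral(a/cos(a), a)


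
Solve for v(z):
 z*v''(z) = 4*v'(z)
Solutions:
 v(z) = C1 + C2*z^5


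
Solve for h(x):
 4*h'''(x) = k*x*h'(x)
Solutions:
 h(x) = C1 + Integral(C2*airyai(2^(1/3)*k^(1/3)*x/2) + C3*airybi(2^(1/3)*k^(1/3)*x/2), x)


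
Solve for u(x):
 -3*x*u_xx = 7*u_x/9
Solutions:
 u(x) = C1 + C2*x^(20/27)


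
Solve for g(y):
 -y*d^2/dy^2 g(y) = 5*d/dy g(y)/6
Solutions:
 g(y) = C1 + C2*y^(1/6)


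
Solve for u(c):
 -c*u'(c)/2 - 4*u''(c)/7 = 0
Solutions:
 u(c) = C1 + C2*erf(sqrt(7)*c/4)


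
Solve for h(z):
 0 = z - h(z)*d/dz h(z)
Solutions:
 h(z) = -sqrt(C1 + z^2)
 h(z) = sqrt(C1 + z^2)


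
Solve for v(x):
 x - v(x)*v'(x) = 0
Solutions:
 v(x) = -sqrt(C1 + x^2)
 v(x) = sqrt(C1 + x^2)


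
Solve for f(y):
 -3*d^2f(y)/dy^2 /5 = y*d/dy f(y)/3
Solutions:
 f(y) = C1 + C2*erf(sqrt(10)*y/6)


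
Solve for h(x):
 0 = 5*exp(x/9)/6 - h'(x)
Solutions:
 h(x) = C1 + 15*exp(x/9)/2


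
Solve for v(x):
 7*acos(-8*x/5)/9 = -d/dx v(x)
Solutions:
 v(x) = C1 - 7*x*acos(-8*x/5)/9 - 7*sqrt(25 - 64*x^2)/72


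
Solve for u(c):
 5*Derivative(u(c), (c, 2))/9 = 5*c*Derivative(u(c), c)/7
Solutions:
 u(c) = C1 + C2*erfi(3*sqrt(14)*c/14)


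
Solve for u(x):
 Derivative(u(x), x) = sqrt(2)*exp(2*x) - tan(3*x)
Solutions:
 u(x) = C1 + sqrt(2)*exp(2*x)/2 + log(cos(3*x))/3


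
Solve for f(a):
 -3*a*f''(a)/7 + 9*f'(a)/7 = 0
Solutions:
 f(a) = C1 + C2*a^4


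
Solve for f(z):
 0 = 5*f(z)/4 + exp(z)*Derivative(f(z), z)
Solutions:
 f(z) = C1*exp(5*exp(-z)/4)


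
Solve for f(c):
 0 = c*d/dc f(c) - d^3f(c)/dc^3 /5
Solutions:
 f(c) = C1 + Integral(C2*airyai(5^(1/3)*c) + C3*airybi(5^(1/3)*c), c)


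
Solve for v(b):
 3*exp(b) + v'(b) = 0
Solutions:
 v(b) = C1 - 3*exp(b)


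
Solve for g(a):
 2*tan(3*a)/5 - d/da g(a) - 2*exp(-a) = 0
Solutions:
 g(a) = C1 + log(tan(3*a)^2 + 1)/15 + 2*exp(-a)


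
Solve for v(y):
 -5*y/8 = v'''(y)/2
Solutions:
 v(y) = C1 + C2*y + C3*y^2 - 5*y^4/96


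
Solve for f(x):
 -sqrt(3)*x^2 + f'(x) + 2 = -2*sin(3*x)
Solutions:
 f(x) = C1 + sqrt(3)*x^3/3 - 2*x + 2*cos(3*x)/3


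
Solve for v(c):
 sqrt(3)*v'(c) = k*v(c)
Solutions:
 v(c) = C1*exp(sqrt(3)*c*k/3)


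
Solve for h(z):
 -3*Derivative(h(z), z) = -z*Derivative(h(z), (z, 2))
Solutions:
 h(z) = C1 + C2*z^4


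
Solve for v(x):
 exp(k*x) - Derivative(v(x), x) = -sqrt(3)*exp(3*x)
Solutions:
 v(x) = C1 + sqrt(3)*exp(3*x)/3 + exp(k*x)/k


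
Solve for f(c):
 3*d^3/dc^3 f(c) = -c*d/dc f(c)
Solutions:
 f(c) = C1 + Integral(C2*airyai(-3^(2/3)*c/3) + C3*airybi(-3^(2/3)*c/3), c)


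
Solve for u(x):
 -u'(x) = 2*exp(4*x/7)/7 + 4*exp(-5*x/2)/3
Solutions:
 u(x) = C1 - exp(4*x/7)/2 + 8*exp(-5*x/2)/15


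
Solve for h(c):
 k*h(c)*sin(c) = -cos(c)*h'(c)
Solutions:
 h(c) = C1*exp(k*log(cos(c)))


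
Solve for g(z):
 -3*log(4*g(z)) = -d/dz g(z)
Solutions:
 -Integral(1/(log(_y) + 2*log(2)), (_y, g(z)))/3 = C1 - z


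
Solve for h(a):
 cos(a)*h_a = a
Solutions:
 h(a) = C1 + Integral(a/cos(a), a)


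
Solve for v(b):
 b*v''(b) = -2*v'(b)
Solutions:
 v(b) = C1 + C2/b


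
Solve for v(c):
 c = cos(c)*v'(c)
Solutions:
 v(c) = C1 + Integral(c/cos(c), c)


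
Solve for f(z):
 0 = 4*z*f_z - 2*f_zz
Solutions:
 f(z) = C1 + C2*erfi(z)


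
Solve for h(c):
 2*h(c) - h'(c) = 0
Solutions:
 h(c) = C1*exp(2*c)


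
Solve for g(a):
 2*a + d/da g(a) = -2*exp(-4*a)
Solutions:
 g(a) = C1 - a^2 + exp(-4*a)/2


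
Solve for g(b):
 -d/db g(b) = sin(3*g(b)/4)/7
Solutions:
 b/7 + 2*log(cos(3*g(b)/4) - 1)/3 - 2*log(cos(3*g(b)/4) + 1)/3 = C1


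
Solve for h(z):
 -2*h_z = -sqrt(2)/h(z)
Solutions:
 h(z) = -sqrt(C1 + sqrt(2)*z)
 h(z) = sqrt(C1 + sqrt(2)*z)


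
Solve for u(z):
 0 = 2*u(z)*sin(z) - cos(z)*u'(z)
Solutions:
 u(z) = C1/cos(z)^2


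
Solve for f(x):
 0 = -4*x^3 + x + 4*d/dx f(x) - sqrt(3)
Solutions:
 f(x) = C1 + x^4/4 - x^2/8 + sqrt(3)*x/4


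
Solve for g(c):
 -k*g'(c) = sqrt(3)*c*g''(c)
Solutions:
 g(c) = C1 + c^(-sqrt(3)*re(k)/3 + 1)*(C2*sin(sqrt(3)*log(c)*Abs(im(k))/3) + C3*cos(sqrt(3)*log(c)*im(k)/3))


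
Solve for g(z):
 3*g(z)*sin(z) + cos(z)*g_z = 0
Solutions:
 g(z) = C1*cos(z)^3


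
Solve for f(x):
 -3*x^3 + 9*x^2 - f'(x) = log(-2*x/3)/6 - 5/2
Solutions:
 f(x) = C1 - 3*x^4/4 + 3*x^3 - x*log(-x)/6 + x*(-log(2) + log(3) + 16)/6


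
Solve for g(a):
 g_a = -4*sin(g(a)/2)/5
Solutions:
 4*a/5 + log(cos(g(a)/2) - 1) - log(cos(g(a)/2) + 1) = C1


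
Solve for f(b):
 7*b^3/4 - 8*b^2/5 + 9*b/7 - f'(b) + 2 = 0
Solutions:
 f(b) = C1 + 7*b^4/16 - 8*b^3/15 + 9*b^2/14 + 2*b


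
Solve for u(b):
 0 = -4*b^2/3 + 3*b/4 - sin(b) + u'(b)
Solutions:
 u(b) = C1 + 4*b^3/9 - 3*b^2/8 - cos(b)


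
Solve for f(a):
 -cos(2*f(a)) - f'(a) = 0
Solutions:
 f(a) = -asin((C1 + exp(4*a))/(C1 - exp(4*a)))/2 + pi/2
 f(a) = asin((C1 + exp(4*a))/(C1 - exp(4*a)))/2


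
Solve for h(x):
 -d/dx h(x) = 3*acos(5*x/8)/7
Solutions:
 h(x) = C1 - 3*x*acos(5*x/8)/7 + 3*sqrt(64 - 25*x^2)/35


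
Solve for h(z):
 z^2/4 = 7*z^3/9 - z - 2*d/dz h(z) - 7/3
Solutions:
 h(z) = C1 + 7*z^4/72 - z^3/24 - z^2/4 - 7*z/6


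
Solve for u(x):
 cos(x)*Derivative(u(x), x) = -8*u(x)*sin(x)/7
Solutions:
 u(x) = C1*cos(x)^(8/7)


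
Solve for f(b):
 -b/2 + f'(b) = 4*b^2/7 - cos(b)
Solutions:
 f(b) = C1 + 4*b^3/21 + b^2/4 - sin(b)


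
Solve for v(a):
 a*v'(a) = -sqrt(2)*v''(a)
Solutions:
 v(a) = C1 + C2*erf(2^(1/4)*a/2)


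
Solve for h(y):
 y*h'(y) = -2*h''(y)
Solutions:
 h(y) = C1 + C2*erf(y/2)


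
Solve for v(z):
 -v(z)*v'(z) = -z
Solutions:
 v(z) = -sqrt(C1 + z^2)
 v(z) = sqrt(C1 + z^2)


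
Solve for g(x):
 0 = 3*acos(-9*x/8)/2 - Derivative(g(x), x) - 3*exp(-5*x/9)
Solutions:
 g(x) = C1 + 3*x*acos(-9*x/8)/2 + sqrt(64 - 81*x^2)/6 + 27*exp(-5*x/9)/5


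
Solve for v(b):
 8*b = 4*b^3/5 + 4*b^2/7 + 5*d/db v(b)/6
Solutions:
 v(b) = C1 - 6*b^4/25 - 8*b^3/35 + 24*b^2/5


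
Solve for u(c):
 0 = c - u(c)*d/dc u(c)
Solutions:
 u(c) = -sqrt(C1 + c^2)
 u(c) = sqrt(C1 + c^2)


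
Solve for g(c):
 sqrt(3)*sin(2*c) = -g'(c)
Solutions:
 g(c) = C1 + sqrt(3)*cos(2*c)/2


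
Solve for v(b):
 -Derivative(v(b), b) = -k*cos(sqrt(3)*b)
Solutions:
 v(b) = C1 + sqrt(3)*k*sin(sqrt(3)*b)/3


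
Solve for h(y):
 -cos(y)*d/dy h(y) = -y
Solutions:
 h(y) = C1 + Integral(y/cos(y), y)


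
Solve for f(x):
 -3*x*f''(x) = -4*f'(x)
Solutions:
 f(x) = C1 + C2*x^(7/3)


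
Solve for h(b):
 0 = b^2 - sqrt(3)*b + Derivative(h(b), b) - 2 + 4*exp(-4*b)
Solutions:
 h(b) = C1 - b^3/3 + sqrt(3)*b^2/2 + 2*b + exp(-4*b)


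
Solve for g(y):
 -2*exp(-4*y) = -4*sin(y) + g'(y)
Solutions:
 g(y) = C1 - 4*cos(y) + exp(-4*y)/2


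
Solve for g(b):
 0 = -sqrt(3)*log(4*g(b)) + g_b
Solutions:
 -sqrt(3)*Integral(1/(log(_y) + 2*log(2)), (_y, g(b)))/3 = C1 - b


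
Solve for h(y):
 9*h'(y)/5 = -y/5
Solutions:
 h(y) = C1 - y^2/18


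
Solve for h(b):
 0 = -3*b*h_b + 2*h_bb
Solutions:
 h(b) = C1 + C2*erfi(sqrt(3)*b/2)


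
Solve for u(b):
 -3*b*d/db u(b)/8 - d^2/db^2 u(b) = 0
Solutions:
 u(b) = C1 + C2*erf(sqrt(3)*b/4)


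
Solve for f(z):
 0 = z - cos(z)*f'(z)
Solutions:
 f(z) = C1 + Integral(z/cos(z), z)


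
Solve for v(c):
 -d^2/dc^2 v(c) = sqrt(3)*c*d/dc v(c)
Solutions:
 v(c) = C1 + C2*erf(sqrt(2)*3^(1/4)*c/2)


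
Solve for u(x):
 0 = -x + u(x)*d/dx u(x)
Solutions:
 u(x) = -sqrt(C1 + x^2)
 u(x) = sqrt(C1 + x^2)


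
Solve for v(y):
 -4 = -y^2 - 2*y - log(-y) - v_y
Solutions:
 v(y) = C1 - y^3/3 - y^2 - y*log(-y) + 5*y


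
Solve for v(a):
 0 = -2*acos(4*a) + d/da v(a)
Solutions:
 v(a) = C1 + 2*a*acos(4*a) - sqrt(1 - 16*a^2)/2


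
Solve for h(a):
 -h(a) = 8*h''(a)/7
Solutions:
 h(a) = C1*sin(sqrt(14)*a/4) + C2*cos(sqrt(14)*a/4)


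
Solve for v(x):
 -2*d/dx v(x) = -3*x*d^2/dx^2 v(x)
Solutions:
 v(x) = C1 + C2*x^(5/3)


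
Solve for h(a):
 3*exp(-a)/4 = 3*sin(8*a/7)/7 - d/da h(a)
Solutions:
 h(a) = C1 - 3*cos(8*a/7)/8 + 3*exp(-a)/4


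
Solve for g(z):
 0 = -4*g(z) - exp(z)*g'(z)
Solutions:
 g(z) = C1*exp(4*exp(-z))


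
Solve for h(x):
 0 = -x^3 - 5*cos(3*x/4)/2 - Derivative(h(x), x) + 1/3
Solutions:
 h(x) = C1 - x^4/4 + x/3 - 10*sin(3*x/4)/3


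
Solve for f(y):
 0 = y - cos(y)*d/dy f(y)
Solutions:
 f(y) = C1 + Integral(y/cos(y), y)


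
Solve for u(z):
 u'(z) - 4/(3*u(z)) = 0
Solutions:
 u(z) = -sqrt(C1 + 24*z)/3
 u(z) = sqrt(C1 + 24*z)/3


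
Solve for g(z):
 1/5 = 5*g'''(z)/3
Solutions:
 g(z) = C1 + C2*z + C3*z^2 + z^3/50


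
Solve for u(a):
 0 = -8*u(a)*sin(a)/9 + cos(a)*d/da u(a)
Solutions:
 u(a) = C1/cos(a)^(8/9)


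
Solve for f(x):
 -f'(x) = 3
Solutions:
 f(x) = C1 - 3*x


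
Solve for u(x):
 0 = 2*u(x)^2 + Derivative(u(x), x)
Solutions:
 u(x) = 1/(C1 + 2*x)


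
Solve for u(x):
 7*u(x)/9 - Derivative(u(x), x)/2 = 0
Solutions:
 u(x) = C1*exp(14*x/9)


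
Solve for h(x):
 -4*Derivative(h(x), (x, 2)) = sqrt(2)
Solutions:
 h(x) = C1 + C2*x - sqrt(2)*x^2/8


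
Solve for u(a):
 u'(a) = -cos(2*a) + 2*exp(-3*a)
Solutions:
 u(a) = C1 - sin(2*a)/2 - 2*exp(-3*a)/3


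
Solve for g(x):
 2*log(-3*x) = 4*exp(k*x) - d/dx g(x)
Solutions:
 g(x) = C1 - 2*x*log(-x) + 2*x*(1 - log(3)) + Piecewise((4*exp(k*x)/k, Ne(k, 0)), (4*x, True))


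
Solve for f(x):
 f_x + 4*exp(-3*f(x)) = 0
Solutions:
 f(x) = log(C1 - 12*x)/3
 f(x) = log((-3^(1/3) - 3^(5/6)*I)*(C1 - 4*x)^(1/3)/2)
 f(x) = log((-3^(1/3) + 3^(5/6)*I)*(C1 - 4*x)^(1/3)/2)


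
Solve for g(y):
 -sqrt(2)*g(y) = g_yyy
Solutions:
 g(y) = C3*exp(-2^(1/6)*y) + (C1*sin(2^(1/6)*sqrt(3)*y/2) + C2*cos(2^(1/6)*sqrt(3)*y/2))*exp(2^(1/6)*y/2)


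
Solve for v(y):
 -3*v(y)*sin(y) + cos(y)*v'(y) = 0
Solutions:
 v(y) = C1/cos(y)^3


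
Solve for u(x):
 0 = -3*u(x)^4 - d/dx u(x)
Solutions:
 u(x) = (-3^(2/3) - 3*3^(1/6)*I)*(1/(C1 + 3*x))^(1/3)/6
 u(x) = (-3^(2/3) + 3*3^(1/6)*I)*(1/(C1 + 3*x))^(1/3)/6
 u(x) = (1/(C1 + 9*x))^(1/3)


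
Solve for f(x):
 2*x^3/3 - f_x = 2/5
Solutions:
 f(x) = C1 + x^4/6 - 2*x/5


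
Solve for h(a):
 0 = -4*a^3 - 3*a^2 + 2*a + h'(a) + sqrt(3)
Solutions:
 h(a) = C1 + a^4 + a^3 - a^2 - sqrt(3)*a


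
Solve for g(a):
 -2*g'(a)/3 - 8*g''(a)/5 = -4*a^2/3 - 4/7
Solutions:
 g(a) = C1 + C2*exp(-5*a/12) + 2*a^3/3 - 24*a^2/5 + 4182*a/175


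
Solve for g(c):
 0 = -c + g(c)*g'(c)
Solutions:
 g(c) = -sqrt(C1 + c^2)
 g(c) = sqrt(C1 + c^2)


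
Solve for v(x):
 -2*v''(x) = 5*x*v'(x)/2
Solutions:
 v(x) = C1 + C2*erf(sqrt(10)*x/4)


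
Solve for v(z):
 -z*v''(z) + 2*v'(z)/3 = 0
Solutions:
 v(z) = C1 + C2*z^(5/3)


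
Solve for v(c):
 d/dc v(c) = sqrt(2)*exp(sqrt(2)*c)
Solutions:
 v(c) = C1 + exp(sqrt(2)*c)


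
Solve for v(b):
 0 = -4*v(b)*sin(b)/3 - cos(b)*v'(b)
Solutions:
 v(b) = C1*cos(b)^(4/3)


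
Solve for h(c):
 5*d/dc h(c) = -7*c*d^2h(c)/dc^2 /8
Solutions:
 h(c) = C1 + C2/c^(33/7)


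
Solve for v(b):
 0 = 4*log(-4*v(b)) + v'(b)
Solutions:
 Integral(1/(log(-_y) + 2*log(2)), (_y, v(b)))/4 = C1 - b


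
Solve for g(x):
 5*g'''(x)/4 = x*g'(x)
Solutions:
 g(x) = C1 + Integral(C2*airyai(10^(2/3)*x/5) + C3*airybi(10^(2/3)*x/5), x)


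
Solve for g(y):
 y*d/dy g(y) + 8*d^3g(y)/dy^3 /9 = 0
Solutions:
 g(y) = C1 + Integral(C2*airyai(-3^(2/3)*y/2) + C3*airybi(-3^(2/3)*y/2), y)


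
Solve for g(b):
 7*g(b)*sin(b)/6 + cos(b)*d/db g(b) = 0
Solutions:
 g(b) = C1*cos(b)^(7/6)


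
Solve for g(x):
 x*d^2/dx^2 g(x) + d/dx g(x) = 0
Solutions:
 g(x) = C1 + C2*log(x)


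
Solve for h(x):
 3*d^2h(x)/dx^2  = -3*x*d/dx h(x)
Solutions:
 h(x) = C1 + C2*erf(sqrt(2)*x/2)


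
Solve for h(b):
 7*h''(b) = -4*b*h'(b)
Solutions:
 h(b) = C1 + C2*erf(sqrt(14)*b/7)


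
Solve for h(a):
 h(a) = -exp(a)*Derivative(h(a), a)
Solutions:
 h(a) = C1*exp(exp(-a))


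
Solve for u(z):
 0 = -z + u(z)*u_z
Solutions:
 u(z) = -sqrt(C1 + z^2)
 u(z) = sqrt(C1 + z^2)


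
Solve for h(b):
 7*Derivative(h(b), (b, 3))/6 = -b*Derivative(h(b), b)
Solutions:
 h(b) = C1 + Integral(C2*airyai(-6^(1/3)*7^(2/3)*b/7) + C3*airybi(-6^(1/3)*7^(2/3)*b/7), b)


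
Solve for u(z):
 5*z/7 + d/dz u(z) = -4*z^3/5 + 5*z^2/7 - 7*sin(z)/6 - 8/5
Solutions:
 u(z) = C1 - z^4/5 + 5*z^3/21 - 5*z^2/14 - 8*z/5 + 7*cos(z)/6


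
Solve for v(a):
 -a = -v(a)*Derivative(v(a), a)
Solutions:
 v(a) = -sqrt(C1 + a^2)
 v(a) = sqrt(C1 + a^2)


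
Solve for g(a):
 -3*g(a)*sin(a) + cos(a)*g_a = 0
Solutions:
 g(a) = C1/cos(a)^3


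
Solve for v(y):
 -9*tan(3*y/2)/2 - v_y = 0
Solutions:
 v(y) = C1 + 3*log(cos(3*y/2))


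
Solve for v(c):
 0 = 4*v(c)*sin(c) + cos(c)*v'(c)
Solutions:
 v(c) = C1*cos(c)^4


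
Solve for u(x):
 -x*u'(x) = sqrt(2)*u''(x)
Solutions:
 u(x) = C1 + C2*erf(2^(1/4)*x/2)


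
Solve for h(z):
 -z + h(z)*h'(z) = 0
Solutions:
 h(z) = -sqrt(C1 + z^2)
 h(z) = sqrt(C1 + z^2)


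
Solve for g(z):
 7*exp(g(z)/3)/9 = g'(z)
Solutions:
 g(z) = 3*log(-1/(C1 + 7*z)) + 9*log(3)


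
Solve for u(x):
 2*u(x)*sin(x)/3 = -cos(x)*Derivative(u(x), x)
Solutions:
 u(x) = C1*cos(x)^(2/3)


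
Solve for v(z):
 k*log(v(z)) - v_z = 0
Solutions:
 li(v(z)) = C1 + k*z


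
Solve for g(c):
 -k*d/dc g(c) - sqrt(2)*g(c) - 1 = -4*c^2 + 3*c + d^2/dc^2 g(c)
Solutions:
 g(c) = C1*exp(c*(-k + sqrt(k^2 - 4*sqrt(2)))/2) + C2*exp(-c*(k + sqrt(k^2 - 4*sqrt(2)))/2) + 2*sqrt(2)*c^2 - 4*c*k - 3*sqrt(2)*c/2 + 2*sqrt(2)*k^2 + 3*k/2 - 4 - sqrt(2)/2


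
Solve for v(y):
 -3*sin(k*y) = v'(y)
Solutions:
 v(y) = C1 + 3*cos(k*y)/k


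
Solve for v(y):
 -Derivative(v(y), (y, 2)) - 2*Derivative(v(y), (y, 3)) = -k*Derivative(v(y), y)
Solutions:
 v(y) = C1 + C2*exp(y*(sqrt(8*k + 1) - 1)/4) + C3*exp(-y*(sqrt(8*k + 1) + 1)/4)


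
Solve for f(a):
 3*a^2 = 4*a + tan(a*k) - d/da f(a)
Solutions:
 f(a) = C1 - a^3 + 2*a^2 + Piecewise((-log(cos(a*k))/k, Ne(k, 0)), (0, True))


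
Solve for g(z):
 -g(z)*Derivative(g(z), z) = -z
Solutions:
 g(z) = -sqrt(C1 + z^2)
 g(z) = sqrt(C1 + z^2)


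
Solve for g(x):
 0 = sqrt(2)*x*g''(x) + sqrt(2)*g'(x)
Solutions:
 g(x) = C1 + C2*log(x)


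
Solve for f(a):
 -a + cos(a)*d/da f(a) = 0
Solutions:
 f(a) = C1 + Integral(a/cos(a), a)


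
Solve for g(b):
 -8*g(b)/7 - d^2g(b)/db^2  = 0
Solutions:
 g(b) = C1*sin(2*sqrt(14)*b/7) + C2*cos(2*sqrt(14)*b/7)


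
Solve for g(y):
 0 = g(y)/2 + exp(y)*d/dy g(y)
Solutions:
 g(y) = C1*exp(exp(-y)/2)


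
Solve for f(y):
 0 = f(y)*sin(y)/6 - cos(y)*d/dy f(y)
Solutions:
 f(y) = C1/cos(y)^(1/6)


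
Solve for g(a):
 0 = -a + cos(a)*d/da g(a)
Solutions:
 g(a) = C1 + Integral(a/cos(a), a)


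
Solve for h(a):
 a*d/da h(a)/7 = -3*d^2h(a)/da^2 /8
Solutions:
 h(a) = C1 + C2*erf(2*sqrt(21)*a/21)


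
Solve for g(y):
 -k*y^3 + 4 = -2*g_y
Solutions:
 g(y) = C1 + k*y^4/8 - 2*y


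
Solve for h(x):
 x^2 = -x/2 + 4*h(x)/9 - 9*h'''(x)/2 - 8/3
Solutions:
 h(x) = C3*exp(2*3^(2/3)*x/9) + 9*x^2/4 + 9*x/8 + (C1*sin(3^(1/6)*x/3) + C2*cos(3^(1/6)*x/3))*exp(-3^(2/3)*x/9) + 6


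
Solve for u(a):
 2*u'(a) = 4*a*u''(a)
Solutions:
 u(a) = C1 + C2*a^(3/2)


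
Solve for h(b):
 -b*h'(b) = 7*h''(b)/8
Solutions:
 h(b) = C1 + C2*erf(2*sqrt(7)*b/7)


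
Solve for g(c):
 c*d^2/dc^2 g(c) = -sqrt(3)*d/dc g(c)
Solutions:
 g(c) = C1 + C2*c^(1 - sqrt(3))


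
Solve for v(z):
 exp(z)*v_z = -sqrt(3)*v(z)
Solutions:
 v(z) = C1*exp(sqrt(3)*exp(-z))


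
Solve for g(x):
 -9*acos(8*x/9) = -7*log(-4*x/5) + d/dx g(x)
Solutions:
 g(x) = C1 + 7*x*log(-x) - 9*x*acos(8*x/9) - 7*x*log(5) - 7*x + 14*x*log(2) + 9*sqrt(81 - 64*x^2)/8


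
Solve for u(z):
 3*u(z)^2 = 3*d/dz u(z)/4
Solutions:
 u(z) = -1/(C1 + 4*z)


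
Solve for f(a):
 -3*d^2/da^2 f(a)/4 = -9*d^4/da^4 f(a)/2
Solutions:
 f(a) = C1 + C2*a + C3*exp(-sqrt(6)*a/6) + C4*exp(sqrt(6)*a/6)


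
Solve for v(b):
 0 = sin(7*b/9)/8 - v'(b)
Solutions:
 v(b) = C1 - 9*cos(7*b/9)/56


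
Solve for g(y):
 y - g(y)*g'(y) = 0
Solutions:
 g(y) = -sqrt(C1 + y^2)
 g(y) = sqrt(C1 + y^2)


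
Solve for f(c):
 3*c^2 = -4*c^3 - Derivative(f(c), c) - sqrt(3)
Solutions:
 f(c) = C1 - c^4 - c^3 - sqrt(3)*c


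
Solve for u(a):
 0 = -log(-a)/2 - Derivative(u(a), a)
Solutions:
 u(a) = C1 - a*log(-a)/2 + a/2


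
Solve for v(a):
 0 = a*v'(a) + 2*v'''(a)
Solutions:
 v(a) = C1 + Integral(C2*airyai(-2^(2/3)*a/2) + C3*airybi(-2^(2/3)*a/2), a)


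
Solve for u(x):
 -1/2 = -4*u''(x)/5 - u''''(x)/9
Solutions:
 u(x) = C1 + C2*x + C3*sin(6*sqrt(5)*x/5) + C4*cos(6*sqrt(5)*x/5) + 5*x^2/16


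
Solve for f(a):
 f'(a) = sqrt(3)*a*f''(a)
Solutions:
 f(a) = C1 + C2*a^(sqrt(3)/3 + 1)


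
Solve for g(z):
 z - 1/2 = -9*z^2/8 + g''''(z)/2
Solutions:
 g(z) = C1 + C2*z + C3*z^2 + C4*z^3 + z^6/160 + z^5/60 - z^4/24


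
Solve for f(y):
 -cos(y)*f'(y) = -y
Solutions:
 f(y) = C1 + Integral(y/cos(y), y)


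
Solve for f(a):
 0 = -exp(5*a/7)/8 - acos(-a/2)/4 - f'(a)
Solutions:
 f(a) = C1 - a*acos(-a/2)/4 - sqrt(4 - a^2)/4 - 7*exp(5*a/7)/40


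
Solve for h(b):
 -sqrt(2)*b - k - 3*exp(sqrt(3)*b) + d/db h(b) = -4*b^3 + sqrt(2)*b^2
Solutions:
 h(b) = C1 - b^4 + sqrt(2)*b^3/3 + sqrt(2)*b^2/2 + b*k + sqrt(3)*exp(sqrt(3)*b)


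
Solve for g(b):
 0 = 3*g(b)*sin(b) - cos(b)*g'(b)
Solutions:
 g(b) = C1/cos(b)^3


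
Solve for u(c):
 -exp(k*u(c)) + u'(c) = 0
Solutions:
 u(c) = Piecewise((log(-1/(C1*k + c*k))/k, Ne(k, 0)), (nan, True))
 u(c) = Piecewise((C1 + c, Eq(k, 0)), (nan, True))


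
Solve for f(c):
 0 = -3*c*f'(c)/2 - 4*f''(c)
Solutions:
 f(c) = C1 + C2*erf(sqrt(3)*c/4)


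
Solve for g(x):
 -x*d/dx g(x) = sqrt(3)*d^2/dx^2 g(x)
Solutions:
 g(x) = C1 + C2*erf(sqrt(2)*3^(3/4)*x/6)


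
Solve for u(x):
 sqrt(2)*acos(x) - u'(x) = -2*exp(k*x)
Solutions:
 u(x) = C1 + sqrt(2)*(x*acos(x) - sqrt(1 - x^2)) + 2*Piecewise((exp(k*x)/k, Ne(k, 0)), (x, True))


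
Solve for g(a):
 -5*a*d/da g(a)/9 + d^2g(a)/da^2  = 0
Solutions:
 g(a) = C1 + C2*erfi(sqrt(10)*a/6)


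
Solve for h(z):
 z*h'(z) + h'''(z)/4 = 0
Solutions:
 h(z) = C1 + Integral(C2*airyai(-2^(2/3)*z) + C3*airybi(-2^(2/3)*z), z)


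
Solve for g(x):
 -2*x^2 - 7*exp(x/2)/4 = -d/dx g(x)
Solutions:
 g(x) = C1 + 2*x^3/3 + 7*exp(x/2)/2


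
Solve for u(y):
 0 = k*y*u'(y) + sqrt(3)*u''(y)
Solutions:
 u(y) = Piecewise((-sqrt(2)*3^(1/4)*sqrt(pi)*C1*erf(sqrt(2)*3^(3/4)*sqrt(k)*y/6)/(2*sqrt(k)) - C2, (k > 0) | (k < 0)), (-C1*y - C2, True))


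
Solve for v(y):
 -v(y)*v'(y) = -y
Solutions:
 v(y) = -sqrt(C1 + y^2)
 v(y) = sqrt(C1 + y^2)


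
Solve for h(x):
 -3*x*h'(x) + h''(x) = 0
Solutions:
 h(x) = C1 + C2*erfi(sqrt(6)*x/2)


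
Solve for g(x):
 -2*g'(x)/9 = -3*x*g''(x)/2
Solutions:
 g(x) = C1 + C2*x^(31/27)


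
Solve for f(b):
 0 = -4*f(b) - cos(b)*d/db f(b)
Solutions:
 f(b) = C1*(sin(b)^2 - 2*sin(b) + 1)/(sin(b)^2 + 2*sin(b) + 1)


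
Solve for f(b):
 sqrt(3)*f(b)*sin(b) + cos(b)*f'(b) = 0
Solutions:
 f(b) = C1*cos(b)^(sqrt(3))


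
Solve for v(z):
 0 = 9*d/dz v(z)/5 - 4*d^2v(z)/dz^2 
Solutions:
 v(z) = C1 + C2*exp(9*z/20)


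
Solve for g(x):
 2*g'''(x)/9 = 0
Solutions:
 g(x) = C1 + C2*x + C3*x^2


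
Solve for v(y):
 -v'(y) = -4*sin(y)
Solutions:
 v(y) = C1 - 4*cos(y)


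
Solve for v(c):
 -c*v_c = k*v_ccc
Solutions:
 v(c) = C1 + Integral(C2*airyai(c*(-1/k)^(1/3)) + C3*airybi(c*(-1/k)^(1/3)), c)


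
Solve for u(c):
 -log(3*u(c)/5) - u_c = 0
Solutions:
 Integral(1/(log(_y) - log(5) + log(3)), (_y, u(c))) = C1 - c


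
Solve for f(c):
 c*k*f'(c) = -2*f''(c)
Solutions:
 f(c) = Piecewise((-sqrt(pi)*C1*erf(c*sqrt(k)/2)/sqrt(k) - C2, (k > 0) | (k < 0)), (-C1*c - C2, True))


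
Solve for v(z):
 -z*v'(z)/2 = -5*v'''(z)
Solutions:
 v(z) = C1 + Integral(C2*airyai(10^(2/3)*z/10) + C3*airybi(10^(2/3)*z/10), z)


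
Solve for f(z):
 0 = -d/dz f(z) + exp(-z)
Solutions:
 f(z) = C1 - exp(-z)


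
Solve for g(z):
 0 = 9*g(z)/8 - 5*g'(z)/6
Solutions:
 g(z) = C1*exp(27*z/20)


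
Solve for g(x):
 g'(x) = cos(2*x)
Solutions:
 g(x) = C1 + sin(2*x)/2


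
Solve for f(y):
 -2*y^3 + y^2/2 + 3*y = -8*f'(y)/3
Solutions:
 f(y) = C1 + 3*y^4/16 - y^3/16 - 9*y^2/16


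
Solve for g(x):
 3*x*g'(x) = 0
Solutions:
 g(x) = C1


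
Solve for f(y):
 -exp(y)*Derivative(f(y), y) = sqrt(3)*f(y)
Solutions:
 f(y) = C1*exp(sqrt(3)*exp(-y))


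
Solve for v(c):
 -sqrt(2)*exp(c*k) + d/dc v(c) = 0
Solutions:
 v(c) = C1 + sqrt(2)*exp(c*k)/k


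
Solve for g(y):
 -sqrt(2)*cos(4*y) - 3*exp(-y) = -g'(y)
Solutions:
 g(y) = C1 + sqrt(2)*sin(4*y)/4 - 3*exp(-y)


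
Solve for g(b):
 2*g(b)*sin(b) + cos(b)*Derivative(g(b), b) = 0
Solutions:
 g(b) = C1*cos(b)^2


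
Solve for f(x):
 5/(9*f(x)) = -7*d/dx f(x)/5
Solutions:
 f(x) = -sqrt(C1 - 350*x)/21
 f(x) = sqrt(C1 - 350*x)/21
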